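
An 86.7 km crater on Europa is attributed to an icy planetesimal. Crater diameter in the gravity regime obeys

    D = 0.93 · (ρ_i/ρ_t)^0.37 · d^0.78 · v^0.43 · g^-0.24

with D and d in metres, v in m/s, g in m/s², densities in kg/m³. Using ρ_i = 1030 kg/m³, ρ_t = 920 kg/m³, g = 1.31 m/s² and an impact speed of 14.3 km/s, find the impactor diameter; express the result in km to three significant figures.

d ≈ 12.4 km

Rearranging for d: d = [D / (0.93 · (1030/920)^0.37 · 14300^0.43 · 1.31^-0.24)]^(1/0.78).
D = 86700 m.
(1030/920)^0.37 = 1.043
14300^0.43 = 61.21
1.31^-0.24 = 0.9372
Denominator = 0.93 × 1.043 × 61.21 × 0.9372 = 55.64
D / 55.64 = 86700 / 55.64 = 1558
d = 1558^(1/0.78) = 1558^1.2821 = 12393 m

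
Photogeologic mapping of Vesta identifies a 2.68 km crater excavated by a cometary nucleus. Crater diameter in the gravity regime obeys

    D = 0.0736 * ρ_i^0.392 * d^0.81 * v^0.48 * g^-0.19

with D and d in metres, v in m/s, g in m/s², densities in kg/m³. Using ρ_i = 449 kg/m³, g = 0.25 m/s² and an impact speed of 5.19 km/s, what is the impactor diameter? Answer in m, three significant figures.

d ≈ 101 m

Rearranging for d: d = [D / (0.0736 · 449^0.392 · 5190^0.48 · 0.25^-0.19)]^(1/0.81).
D = 2680 m.
449^0.392 = 10.96
5190^0.48 = 60.71
0.25^-0.19 = 1.301
Denominator = 0.0736 × 10.96 × 60.71 × 1.301 = 63.71
D / 63.71 = 2680 / 63.71 = 42.07
d = 42.07^(1/0.81) = 42.07^1.2346 = 101.1 m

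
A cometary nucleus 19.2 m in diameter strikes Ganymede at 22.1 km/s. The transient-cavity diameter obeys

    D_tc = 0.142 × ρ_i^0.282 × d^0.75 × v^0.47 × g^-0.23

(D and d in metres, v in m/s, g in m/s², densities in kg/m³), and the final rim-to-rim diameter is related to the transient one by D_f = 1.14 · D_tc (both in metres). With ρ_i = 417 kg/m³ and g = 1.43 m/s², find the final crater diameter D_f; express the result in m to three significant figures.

v = 22100 m/s.
ρ_i^0.282 = 417^0.282 = 5.481
d^0.75 = 19.2^0.75 = 9.172
v^0.47 = 22100^0.47 = 110.1
g^-0.23 = 1.43^-0.23 = 0.9210
D_tc = 0.142 × 5.481 × 9.172 × 110.1 × 0.9210 = 723.9 m
D_f = 1.14 × 723.9 = 825.2 m

D_f ≈ 825 m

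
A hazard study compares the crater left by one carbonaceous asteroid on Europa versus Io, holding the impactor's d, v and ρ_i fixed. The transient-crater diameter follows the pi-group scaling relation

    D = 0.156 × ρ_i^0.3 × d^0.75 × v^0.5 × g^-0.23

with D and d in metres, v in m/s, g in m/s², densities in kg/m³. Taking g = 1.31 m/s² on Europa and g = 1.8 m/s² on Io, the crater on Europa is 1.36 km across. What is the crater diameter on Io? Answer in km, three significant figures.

D ≈ 1.26 km

All impactor-dependent factors cancel in the ratio, leaving D_Io/D_Europa = (g_Io/g_Europa)^-0.23.
(1.8/1.31)^-0.23 = 1.374^-0.23 = 0.9295
D_Io = 0.9295 × 1.36 km = 1.26 km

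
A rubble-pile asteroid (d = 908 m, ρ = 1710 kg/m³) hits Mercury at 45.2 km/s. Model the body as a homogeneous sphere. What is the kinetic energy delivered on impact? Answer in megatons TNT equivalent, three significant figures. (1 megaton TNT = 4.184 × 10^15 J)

E ≈ 1.64 × 10^5 Mt TNT

v = 45200 m/s.
Mass m = (π/6) ρ d³ = (π/6) × 1710 × (908)³ = 6.703 × 10^11 kg
E = ½ m v² = 0.5 × 6.703 × 10^11 × (45200)² = 6.847 × 10^20 J
   = 6.847 × 10^20 / 4.184×10^15 = 1.636 × 10^5 Mt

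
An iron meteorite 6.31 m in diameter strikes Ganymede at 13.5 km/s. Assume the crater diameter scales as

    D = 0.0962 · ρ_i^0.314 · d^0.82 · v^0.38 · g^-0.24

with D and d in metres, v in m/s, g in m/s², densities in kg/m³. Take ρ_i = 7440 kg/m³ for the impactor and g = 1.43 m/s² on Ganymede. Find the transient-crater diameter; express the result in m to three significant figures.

In SI units: v = 13500 m/s.
ρ_i^0.314 = 7440^0.314 = 16.43
d^0.82 = 6.31^0.82 = 4.529
v^0.38 = 13500^0.38 = 37.11
g^-0.24 = 1.43^-0.24 = 0.9177
D = 0.0962 × 16.43 × 4.529 × 37.11 × 0.9177 = 243.8 m

D ≈ 244 m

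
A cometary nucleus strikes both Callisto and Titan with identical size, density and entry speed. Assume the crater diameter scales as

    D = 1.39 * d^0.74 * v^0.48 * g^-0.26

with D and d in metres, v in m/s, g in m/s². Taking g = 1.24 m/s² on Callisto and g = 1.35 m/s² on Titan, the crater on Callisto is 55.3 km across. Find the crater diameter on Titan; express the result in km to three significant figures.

All impactor-dependent factors cancel in the ratio, leaving D_Titan/D_Callisto = (g_Titan/g_Callisto)^-0.26.
(1.35/1.24)^-0.26 = 1.089^-0.26 = 0.9781
D_Titan = 0.9781 × 55.3 km = 54.1 km

D ≈ 54.1 km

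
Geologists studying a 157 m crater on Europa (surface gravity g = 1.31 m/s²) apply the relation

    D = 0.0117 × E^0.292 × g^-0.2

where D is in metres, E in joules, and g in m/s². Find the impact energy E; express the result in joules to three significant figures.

E ≈ 1.65 × 10^14 J

Rearranging: E = [D / (0.0117 · g^-0.2)]^(1/0.292).
g^-0.2 = 1.31^-0.2 = 0.9474
D / (0.0117 × 0.9474) = 157 / (0.01108) = 1.417 × 10^4
E = (1.417 × 10^4)^3.4247 = 1.649 × 10^14 J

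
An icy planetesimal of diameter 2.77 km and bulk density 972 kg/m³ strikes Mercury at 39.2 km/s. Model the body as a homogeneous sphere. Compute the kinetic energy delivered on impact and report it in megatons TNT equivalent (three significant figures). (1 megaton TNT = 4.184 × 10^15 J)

E ≈ 1.99 × 10^6 Mt TNT

d = 2770 m; v = 39200 m/s.
Mass m = (π/6) ρ d³ = (π/6) × 972 × (2770)³ = 1.082 × 10^13 kg
E = ½ m v² = 0.5 × 1.082 × 10^13 × (39200)² = 8.313 × 10^21 J
   = 8.313 × 10^21 / 4.184×10^15 = 1.987 × 10^6 Mt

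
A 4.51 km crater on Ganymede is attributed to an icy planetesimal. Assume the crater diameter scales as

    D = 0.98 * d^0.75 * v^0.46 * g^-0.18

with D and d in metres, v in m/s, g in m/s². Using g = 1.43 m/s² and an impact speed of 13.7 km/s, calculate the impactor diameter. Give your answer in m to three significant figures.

d ≈ 242 m

Rearranging for d: d = [D / (0.98 · 13700^0.46 · 1.43^-0.18)]^(1/0.75).
D = 4510 m.
13700^0.46 = 79.96
1.43^-0.18 = 0.9376
Denominator = 0.98 × 79.96 × 0.9376 = 73.47
D / 73.47 = 4510 / 73.47 = 61.39
d = 61.39^(1/0.75) = 61.39^1.3333 = 242.1 m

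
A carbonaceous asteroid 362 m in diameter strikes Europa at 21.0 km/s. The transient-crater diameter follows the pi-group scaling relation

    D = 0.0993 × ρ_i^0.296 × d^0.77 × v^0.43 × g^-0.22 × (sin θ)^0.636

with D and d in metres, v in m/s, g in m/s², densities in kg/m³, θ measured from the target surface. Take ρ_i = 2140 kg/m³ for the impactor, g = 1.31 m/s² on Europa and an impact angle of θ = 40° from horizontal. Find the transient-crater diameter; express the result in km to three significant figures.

In SI units: v = 21000 m/s.
ρ_i^0.296 = 2140^0.296 = 9.678
d^0.77 = 362^0.77 = 93.37
v^0.43 = 21000^0.43 = 72.20
g^-0.22 = 1.31^-0.22 = 0.9423
(sin 40°)^0.636 = 0.6428^0.636 = 0.7550
D = 0.0993 × 9.678 × 93.37 × 72.20 × 0.9423 × 0.7550 = 4609 m
   = 4.609 km

D ≈ 4.61 km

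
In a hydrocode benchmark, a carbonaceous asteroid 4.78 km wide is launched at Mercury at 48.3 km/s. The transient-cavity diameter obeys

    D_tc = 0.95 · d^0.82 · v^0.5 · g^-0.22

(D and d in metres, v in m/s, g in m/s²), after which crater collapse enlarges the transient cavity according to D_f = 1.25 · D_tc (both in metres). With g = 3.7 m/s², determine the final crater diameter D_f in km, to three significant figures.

In SI: d = 4780 m, v = 48300 m/s.
d^0.82 = 4780^0.82 = 1040
v^0.5 = 48300^0.5 = 219.8
g^-0.22 = 3.7^-0.22 = 0.7499
D_tc = 0.95 × 1040 × 219.8 × 0.7499 = 1.629 × 10^5 m
D_f = 1.25 × 1.629 × 10^5 = 2.036 × 10^5 m
     = 203.6 km

D_f ≈ 204 km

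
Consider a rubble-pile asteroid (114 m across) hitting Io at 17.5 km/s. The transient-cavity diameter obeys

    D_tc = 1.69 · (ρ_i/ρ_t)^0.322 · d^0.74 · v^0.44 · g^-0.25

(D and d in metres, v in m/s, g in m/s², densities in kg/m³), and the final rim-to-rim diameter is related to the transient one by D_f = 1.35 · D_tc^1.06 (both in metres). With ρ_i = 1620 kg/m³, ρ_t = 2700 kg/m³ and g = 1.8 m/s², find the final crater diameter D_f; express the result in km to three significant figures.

D_f ≈ 6.62 km

v = 17500 m/s.
(ρ_i/ρ_t)^0.322 = (1620/2700)^0.322 = 0.8483
d^0.74 = 114^0.74 = 33.27
v^0.44 = 17500^0.44 = 73.61
g^-0.25 = 1.8^-0.25 = 0.8633
D_tc = 1.69 × 0.8483 × 33.27 × 73.61 × 0.8633 = 3031 m
D_f = 1.35 × (3031)^1.06 = 6619 m
     = 6.619 km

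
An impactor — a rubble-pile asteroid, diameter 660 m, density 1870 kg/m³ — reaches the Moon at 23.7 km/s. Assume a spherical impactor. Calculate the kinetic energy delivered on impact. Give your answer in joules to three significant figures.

E ≈ 7.91 × 10^19 J

v = 23700 m/s.
Mass m = (π/6) ρ d³ = (π/6) × 1870 × (660)³ = 2.815 × 10^11 kg
E = ½ m v² = 0.5 × 2.815 × 10^11 × (23700)² = 7.906 × 10^19 J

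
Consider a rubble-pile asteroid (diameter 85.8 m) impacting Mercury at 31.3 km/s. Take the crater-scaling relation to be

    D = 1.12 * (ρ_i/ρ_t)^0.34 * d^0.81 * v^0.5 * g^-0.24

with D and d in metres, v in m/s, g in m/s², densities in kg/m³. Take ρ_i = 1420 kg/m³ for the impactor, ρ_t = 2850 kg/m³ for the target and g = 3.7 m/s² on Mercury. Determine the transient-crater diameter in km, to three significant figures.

D ≈ 4.21 km

In SI units: v = 31300 m/s.
(ρ_i/ρ_t)^0.34 = (1420/2850)^0.34 = 0.7891
d^0.81 = 85.8^0.81 = 36.82
v^0.5 = 31300^0.5 = 176.9
g^-0.24 = 3.7^-0.24 = 0.7305
D = 1.12 × 0.7891 × 36.82 × 176.9 × 0.7305 = 4205 m
   = 4.205 km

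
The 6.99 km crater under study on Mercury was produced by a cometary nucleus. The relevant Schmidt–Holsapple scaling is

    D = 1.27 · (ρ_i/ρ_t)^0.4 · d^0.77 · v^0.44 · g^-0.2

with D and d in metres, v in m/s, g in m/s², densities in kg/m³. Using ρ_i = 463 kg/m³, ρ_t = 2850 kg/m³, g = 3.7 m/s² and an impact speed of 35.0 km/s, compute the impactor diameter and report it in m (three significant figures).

d ≈ 659 m

Rearranging for d: d = [D / (1.27 · (463/2850)^0.4 · 35000^0.44 · 3.7^-0.2)]^(1/0.77).
D = 6990 m.
(463/2850)^0.4 = 0.4834
35000^0.44 = 99.86
3.7^-0.2 = 0.7698
Denominator = 1.27 × 0.4834 × 99.86 × 0.7698 = 47.19
D / 47.19 = 6990 / 47.19 = 148.1
d = 148.1^(1/0.77) = 148.1^1.2987 = 659.0 m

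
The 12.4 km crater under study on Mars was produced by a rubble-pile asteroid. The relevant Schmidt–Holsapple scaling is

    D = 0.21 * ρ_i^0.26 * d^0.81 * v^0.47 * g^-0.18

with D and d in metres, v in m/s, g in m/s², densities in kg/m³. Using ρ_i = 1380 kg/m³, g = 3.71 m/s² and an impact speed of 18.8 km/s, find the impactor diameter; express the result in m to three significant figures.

Rearranging for d: d = [D / (0.21 · 1380^0.26 · 18800^0.47 · 3.71^-0.18)]^(1/0.81).
D = 12400 m.
1380^0.26 = 6.552
18800^0.47 = 102.1
3.71^-0.18 = 0.7898
Denominator = 0.21 × 6.552 × 102.1 × 0.7898 = 111.0
D / 111.0 = 12400 / 111.0 = 111.7
d = 111.7^(1/0.81) = 111.7^1.2346 = 337.7 m

d ≈ 338 m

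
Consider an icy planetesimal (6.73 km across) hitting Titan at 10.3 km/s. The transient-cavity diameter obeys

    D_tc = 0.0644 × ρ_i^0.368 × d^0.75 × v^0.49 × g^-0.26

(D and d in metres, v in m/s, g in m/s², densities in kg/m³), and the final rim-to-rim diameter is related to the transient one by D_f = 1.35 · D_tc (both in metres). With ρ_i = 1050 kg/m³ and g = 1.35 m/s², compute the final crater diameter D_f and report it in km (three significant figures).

D_f ≈ 71.5 km

In SI: d = 6730 m, v = 10300 m/s.
ρ_i^0.368 = 1050^0.368 = 12.94
d^0.75 = 6730^0.75 = 743.0
v^0.49 = 10300^0.49 = 92.53
g^-0.26 = 1.35^-0.26 = 0.9249
D_tc = 0.0644 × 12.94 × 743.0 × 92.53 × 0.9249 = 52990 m
D_f = 1.35 × 52990 = 71536 m
     = 71.54 km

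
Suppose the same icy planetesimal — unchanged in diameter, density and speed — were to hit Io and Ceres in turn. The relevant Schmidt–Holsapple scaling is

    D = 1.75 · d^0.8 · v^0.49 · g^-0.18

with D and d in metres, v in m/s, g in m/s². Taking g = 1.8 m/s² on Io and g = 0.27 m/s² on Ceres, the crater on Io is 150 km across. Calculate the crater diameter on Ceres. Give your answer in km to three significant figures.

All impactor-dependent factors cancel in the ratio, leaving D_Ceres/D_Io = (g_Ceres/g_Io)^-0.18.
(0.27/1.8)^-0.18 = 0.1500^-0.18 = 1.407
D_Ceres = 1.407 × 150 km = 211 km

D ≈ 211 km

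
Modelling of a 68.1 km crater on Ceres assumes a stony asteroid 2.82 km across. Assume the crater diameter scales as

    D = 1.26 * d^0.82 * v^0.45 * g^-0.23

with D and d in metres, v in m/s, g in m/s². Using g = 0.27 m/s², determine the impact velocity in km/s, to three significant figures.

Rearranging for v: v = [D / (1.26 · 2820^0.82 · 0.27^-0.23)]^(1/0.45).
D = 68100 m.
2820^0.82 = 674.8
0.27^-0.23 = 1.351
Denominator = 1.26 × 674.8 × 1.351 = 1149
D / 1149 = 68100 / 1149 = 59.27
v = 59.27^(1/0.45) = 59.27^2.2222 = 8701 m/s

v ≈ 8.70 km/s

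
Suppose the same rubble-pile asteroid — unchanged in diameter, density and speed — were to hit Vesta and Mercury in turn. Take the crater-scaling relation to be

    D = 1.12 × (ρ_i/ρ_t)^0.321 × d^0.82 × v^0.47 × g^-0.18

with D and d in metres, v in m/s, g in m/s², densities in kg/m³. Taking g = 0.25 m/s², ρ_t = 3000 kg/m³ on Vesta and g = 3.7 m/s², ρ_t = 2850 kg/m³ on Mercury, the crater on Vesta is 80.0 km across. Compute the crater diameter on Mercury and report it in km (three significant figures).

D ≈ 50.1 km

The impactor-only factors (d, v, ρ_i) cancel in the ratio, leaving D_Mercury/D_Vesta = (g_Mercury/g_Vesta)^-0.18 · (ρ_t,Vesta/ρ_t,Mercury)^0.321.
(3.7/0.25)^-0.18 = 14.80^-0.18 = 0.6157
(3000/2850)^0.321 = 1.053^0.321 = 1.017
Ratio = 0.6157 × 1.017 = 0.6262
D_Mercury = 0.6262 × 80.0 km = 50.1 km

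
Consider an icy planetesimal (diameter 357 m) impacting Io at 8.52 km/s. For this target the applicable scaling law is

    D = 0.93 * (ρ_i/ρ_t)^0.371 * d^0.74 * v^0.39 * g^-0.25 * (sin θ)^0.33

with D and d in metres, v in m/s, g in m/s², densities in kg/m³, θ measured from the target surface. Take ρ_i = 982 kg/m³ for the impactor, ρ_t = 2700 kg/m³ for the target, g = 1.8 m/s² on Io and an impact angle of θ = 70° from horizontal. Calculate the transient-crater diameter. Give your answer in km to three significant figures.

In SI units: v = 8520 m/s.
(ρ_i/ρ_t)^0.371 = (982/2700)^0.371 = 0.6871
d^0.74 = 357^0.74 = 77.44
v^0.39 = 8520^0.39 = 34.11
g^-0.25 = 1.8^-0.25 = 0.8633
(sin 70°)^0.33 = 0.9397^0.33 = 0.9797
D = 0.93 × 0.6871 × 77.44 × 34.11 × 0.8633 × 0.9797 = 1428 m
   = 1.428 km

D ≈ 1.43 km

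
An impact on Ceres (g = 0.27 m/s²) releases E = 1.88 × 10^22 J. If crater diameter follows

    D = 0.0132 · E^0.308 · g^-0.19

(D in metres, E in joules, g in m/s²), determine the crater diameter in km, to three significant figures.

D ≈ 123 km

E^0.308 = (1.88 × 10^22)^0.308 = 7.252 × 10^6
g^-0.19 = 0.27^-0.19 = 1.282
D = 0.0132 × 7.252 × 10^6 × 1.282 = 1.227 × 10^5 m
   = 122.7 km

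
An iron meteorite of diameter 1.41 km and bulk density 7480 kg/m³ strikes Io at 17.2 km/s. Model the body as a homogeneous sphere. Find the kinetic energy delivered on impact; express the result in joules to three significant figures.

d = 1410 m; v = 17200 m/s.
Mass m = (π/6) ρ d³ = (π/6) × 7480 × (1410)³ = 1.098 × 10^13 kg
E = ½ m v² = 0.5 × 1.098 × 10^13 × (17200)² = 1.624 × 10^21 J

E ≈ 1.62 × 10^21 J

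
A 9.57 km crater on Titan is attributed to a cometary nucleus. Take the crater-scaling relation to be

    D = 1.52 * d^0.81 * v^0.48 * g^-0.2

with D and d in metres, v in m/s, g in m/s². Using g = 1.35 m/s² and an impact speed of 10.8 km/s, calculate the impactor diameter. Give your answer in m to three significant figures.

Rearranging for d: d = [D / (1.52 · 10800^0.48 · 1.35^-0.2)]^(1/0.81).
D = 9570 m.
10800^0.48 = 86.31
1.35^-0.2 = 0.9417
Denominator = 1.52 × 86.31 × 0.9417 = 123.5
D / 123.5 = 9570 / 123.5 = 77.49
d = 77.49^(1/0.81) = 77.49^1.2346 = 215.0 m

d ≈ 215 m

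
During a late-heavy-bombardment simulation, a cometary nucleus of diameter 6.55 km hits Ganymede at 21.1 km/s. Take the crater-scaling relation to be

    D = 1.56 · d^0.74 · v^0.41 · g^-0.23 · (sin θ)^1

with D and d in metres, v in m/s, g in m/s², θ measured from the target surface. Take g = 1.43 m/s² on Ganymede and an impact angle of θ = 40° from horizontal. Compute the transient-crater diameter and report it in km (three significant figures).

In SI units: d = 6550 m, v = 21100 m/s.
d^0.74 = 6550^0.74 = 666.8
v^0.41 = 21100^0.41 = 59.29
g^-0.23 = 1.43^-0.23 = 0.9210
(sin 40°)^1 = 0.6428^1 = 0.6428
D = 1.56 × 666.8 × 59.29 × 0.9210 × 0.6428 = 36512 m
   = 36.51 km

D ≈ 36.5 km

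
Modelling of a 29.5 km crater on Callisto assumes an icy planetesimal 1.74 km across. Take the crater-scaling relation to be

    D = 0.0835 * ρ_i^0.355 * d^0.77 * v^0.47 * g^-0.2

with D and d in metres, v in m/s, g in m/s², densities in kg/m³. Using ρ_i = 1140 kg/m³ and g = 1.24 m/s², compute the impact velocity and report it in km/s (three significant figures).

Rearranging for v: v = [D / (0.0835 · 1140^0.355 · 1740^0.77 · 1.24^-0.2)]^(1/0.47).
D = 29500 m.
1140^0.355 = 12.17
1740^0.77 = 312.8
1.24^-0.2 = 0.9579
Denominator = 0.0835 × 12.17 × 312.8 × 0.9579 = 304.5
D / 304.5 = 29500 / 304.5 = 96.88
v = 96.88^(1/0.47) = 96.88^2.1277 = 16831 m/s

v ≈ 16.8 km/s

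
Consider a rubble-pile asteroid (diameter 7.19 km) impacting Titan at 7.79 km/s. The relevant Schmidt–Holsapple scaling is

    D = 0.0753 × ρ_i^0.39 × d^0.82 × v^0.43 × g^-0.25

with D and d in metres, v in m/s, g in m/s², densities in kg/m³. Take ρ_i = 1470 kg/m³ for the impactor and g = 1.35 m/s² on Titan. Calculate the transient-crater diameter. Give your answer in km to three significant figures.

In SI units: d = 7190 m, v = 7790 m/s.
ρ_i^0.39 = 1470^0.39 = 17.19
d^0.82 = 7190^0.82 = 1454
v^0.43 = 7790^0.43 = 47.14
g^-0.25 = 1.35^-0.25 = 0.9277
D = 0.0753 × 17.19 × 1454 × 47.14 × 0.9277 = 82306 m
   = 82.31 km

D ≈ 82.3 km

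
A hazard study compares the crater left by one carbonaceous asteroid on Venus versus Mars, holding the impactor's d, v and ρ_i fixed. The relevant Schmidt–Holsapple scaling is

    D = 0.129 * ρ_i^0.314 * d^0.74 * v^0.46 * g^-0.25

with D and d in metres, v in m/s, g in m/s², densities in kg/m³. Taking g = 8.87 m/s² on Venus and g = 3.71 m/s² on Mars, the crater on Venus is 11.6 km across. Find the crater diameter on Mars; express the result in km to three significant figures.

All impactor-dependent factors cancel in the ratio, leaving D_Mars/D_Venus = (g_Mars/g_Venus)^-0.25.
(3.71/8.87)^-0.25 = 0.4183^-0.25 = 1.243
D_Mars = 1.243 × 11.6 km = 14.4 km

D ≈ 14.4 km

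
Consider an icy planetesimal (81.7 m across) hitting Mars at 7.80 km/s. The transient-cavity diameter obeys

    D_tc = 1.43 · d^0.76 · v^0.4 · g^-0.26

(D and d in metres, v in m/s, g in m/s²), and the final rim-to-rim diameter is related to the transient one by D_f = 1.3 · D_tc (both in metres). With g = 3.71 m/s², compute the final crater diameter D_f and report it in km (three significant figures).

D_f ≈ 1.35 km

v = 7800 m/s.
d^0.76 = 81.7^0.76 = 28.40
v^0.4 = 7800^0.4 = 36.04
g^-0.26 = 3.71^-0.26 = 0.7112
D_tc = 1.43 × 28.40 × 36.04 × 0.7112 = 1041 m
D_f = 1.3 × 1041 = 1353 m
     = 1.353 km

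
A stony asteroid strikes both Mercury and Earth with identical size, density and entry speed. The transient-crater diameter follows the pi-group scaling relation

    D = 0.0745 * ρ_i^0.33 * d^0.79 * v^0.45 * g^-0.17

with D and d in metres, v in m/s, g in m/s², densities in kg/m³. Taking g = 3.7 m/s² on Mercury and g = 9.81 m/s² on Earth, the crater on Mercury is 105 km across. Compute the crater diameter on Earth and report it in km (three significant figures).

D ≈ 89.0 km

All impactor-dependent factors cancel in the ratio, leaving D_Earth/D_Mercury = (g_Earth/g_Mercury)^-0.17.
(9.81/3.7)^-0.17 = 2.651^-0.17 = 0.8473
D_Earth = 0.8473 × 105 km = 89.0 km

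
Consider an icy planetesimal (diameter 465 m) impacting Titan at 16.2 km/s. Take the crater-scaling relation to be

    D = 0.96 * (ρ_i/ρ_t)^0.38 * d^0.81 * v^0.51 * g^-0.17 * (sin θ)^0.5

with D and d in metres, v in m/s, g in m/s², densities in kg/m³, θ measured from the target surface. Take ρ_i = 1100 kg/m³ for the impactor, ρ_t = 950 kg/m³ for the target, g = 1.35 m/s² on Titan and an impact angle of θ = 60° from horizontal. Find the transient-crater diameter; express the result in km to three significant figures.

D ≈ 18.2 km

In SI units: v = 16200 m/s.
(ρ_i/ρ_t)^0.38 = (1100/950)^0.38 = 1.057
d^0.81 = 465^0.81 = 144.8
v^0.51 = 16200^0.51 = 140.2
g^-0.17 = 1.35^-0.17 = 0.9503
(sin 60°)^0.5 = 0.8660^0.5 = 0.9306
D = 0.96 × 1.057 × 144.8 × 140.2 × 0.9503 × 0.9306 = 18217 m
   = 18.22 km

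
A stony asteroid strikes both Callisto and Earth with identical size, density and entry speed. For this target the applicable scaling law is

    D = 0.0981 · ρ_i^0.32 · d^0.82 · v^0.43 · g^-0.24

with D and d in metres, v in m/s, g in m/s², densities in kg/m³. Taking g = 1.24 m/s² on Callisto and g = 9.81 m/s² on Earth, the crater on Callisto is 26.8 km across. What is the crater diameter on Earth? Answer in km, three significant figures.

All impactor-dependent factors cancel in the ratio, leaving D_Earth/D_Callisto = (g_Earth/g_Callisto)^-0.24.
(9.81/1.24)^-0.24 = 7.911^-0.24 = 0.6087
D_Earth = 0.6087 × 26.8 km = 16.3 km

D ≈ 16.3 km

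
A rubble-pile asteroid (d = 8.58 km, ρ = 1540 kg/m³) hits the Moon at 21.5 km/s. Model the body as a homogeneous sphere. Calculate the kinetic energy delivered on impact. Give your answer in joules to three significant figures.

d = 8580 m; v = 21500 m/s.
Mass m = (π/6) ρ d³ = (π/6) × 1540 × (8580)³ = 5.093 × 10^14 kg
E = ½ m v² = 0.5 × 5.093 × 10^14 × (21500)² = 1.177 × 10^23 J

E ≈ 1.18 × 10^23 J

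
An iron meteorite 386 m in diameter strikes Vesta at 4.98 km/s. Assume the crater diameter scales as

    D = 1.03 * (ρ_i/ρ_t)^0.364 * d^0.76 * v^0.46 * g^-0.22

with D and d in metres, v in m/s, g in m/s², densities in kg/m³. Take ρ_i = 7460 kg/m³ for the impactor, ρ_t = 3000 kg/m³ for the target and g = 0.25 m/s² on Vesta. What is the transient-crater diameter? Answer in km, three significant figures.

In SI units: v = 4980 m/s.
(ρ_i/ρ_t)^0.364 = (7460/3000)^0.364 = 1.393
d^0.76 = 386^0.76 = 92.43
v^0.46 = 4980^0.46 = 50.20
g^-0.22 = 0.25^-0.22 = 1.357
D = 1.03 × 1.393 × 92.43 × 50.20 × 1.357 = 9034 m
   = 9.034 km

D ≈ 9.03 km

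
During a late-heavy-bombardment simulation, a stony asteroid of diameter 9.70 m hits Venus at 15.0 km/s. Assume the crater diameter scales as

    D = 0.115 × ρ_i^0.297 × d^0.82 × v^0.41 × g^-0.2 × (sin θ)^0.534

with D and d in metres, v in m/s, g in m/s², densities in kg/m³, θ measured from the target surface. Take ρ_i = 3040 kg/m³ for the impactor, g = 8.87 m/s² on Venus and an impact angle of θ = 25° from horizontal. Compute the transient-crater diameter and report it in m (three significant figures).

In SI units: v = 15000 m/s.
ρ_i^0.297 = 3040^0.297 = 10.82
d^0.82 = 9.7^0.82 = 6.444
v^0.41 = 15000^0.41 = 51.55
g^-0.2 = 8.87^-0.2 = 0.6463
(sin 25°)^0.534 = 0.4226^0.534 = 0.6313
D = 0.115 × 10.82 × 6.444 × 51.55 × 0.6463 × 0.6313 = 168.6 m

D ≈ 169 m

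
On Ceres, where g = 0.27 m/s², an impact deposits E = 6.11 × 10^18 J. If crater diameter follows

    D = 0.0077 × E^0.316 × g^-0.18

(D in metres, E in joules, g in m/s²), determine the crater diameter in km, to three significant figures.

D ≈ 8.42 km

E^0.316 = (6.11 × 10^18)^0.316 = 8.638 × 10^5
g^-0.18 = 0.27^-0.18 = 1.266
D = 0.0077 × 8.638 × 10^5 × 1.266 = 8420 m
   = 8.420 km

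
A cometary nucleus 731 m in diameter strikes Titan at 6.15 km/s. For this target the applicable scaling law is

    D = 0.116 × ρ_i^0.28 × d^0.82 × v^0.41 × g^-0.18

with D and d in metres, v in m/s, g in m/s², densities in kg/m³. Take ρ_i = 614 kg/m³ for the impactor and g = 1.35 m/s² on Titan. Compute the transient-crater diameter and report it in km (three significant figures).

D ≈ 5.29 km

In SI units: v = 6150 m/s.
ρ_i^0.28 = 614^0.28 = 6.035
d^0.82 = 731^0.82 = 223.1
v^0.41 = 6150^0.41 = 35.76
g^-0.18 = 1.35^-0.18 = 0.9474
D = 0.116 × 6.035 × 223.1 × 35.76 × 0.9474 = 5291 m
   = 5.291 km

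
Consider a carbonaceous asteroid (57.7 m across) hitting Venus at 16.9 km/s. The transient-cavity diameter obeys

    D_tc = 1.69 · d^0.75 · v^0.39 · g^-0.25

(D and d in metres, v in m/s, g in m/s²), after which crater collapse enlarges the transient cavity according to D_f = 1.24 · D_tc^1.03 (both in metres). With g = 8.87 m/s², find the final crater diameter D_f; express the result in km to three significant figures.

D_f ≈ 1.39 km

v = 16900 m/s.
d^0.75 = 57.7^0.75 = 20.94
v^0.39 = 16900^0.39 = 44.55
g^-0.25 = 8.87^-0.25 = 0.5795
D_tc = 1.69 × 20.94 × 44.55 × 0.5795 = 913.6 m
D_f = 1.24 × (913.6)^1.03 = 1390 m
     = 1.390 km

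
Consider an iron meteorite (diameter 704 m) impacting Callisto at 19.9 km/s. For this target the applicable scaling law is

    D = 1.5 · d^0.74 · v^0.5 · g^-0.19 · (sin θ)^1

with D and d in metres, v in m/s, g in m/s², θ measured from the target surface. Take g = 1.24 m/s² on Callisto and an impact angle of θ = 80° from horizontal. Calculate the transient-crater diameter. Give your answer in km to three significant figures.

D ≈ 25.6 km

In SI units: v = 19900 m/s.
d^0.74 = 704^0.74 = 128.0
v^0.5 = 19900^0.5 = 141.1
g^-0.19 = 1.24^-0.19 = 0.9600
(sin 80°)^1 = 0.9848^1 = 0.9848
D = 1.5 × 128.0 × 141.1 × 0.9600 × 0.9848 = 25612 m
   = 25.61 km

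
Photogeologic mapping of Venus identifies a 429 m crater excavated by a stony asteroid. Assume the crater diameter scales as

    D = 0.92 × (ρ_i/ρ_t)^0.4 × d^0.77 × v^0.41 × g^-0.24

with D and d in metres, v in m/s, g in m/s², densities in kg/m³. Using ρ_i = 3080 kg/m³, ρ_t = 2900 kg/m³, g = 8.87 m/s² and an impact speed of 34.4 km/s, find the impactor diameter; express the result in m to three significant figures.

Rearranging for d: d = [D / (0.92 · (3080/2900)^0.4 · 34400^0.41 · 8.87^-0.24)]^(1/0.77).
(3080/2900)^0.4 = 1.024
34400^0.41 = 72.44
8.87^-0.24 = 0.5922
Denominator = 0.92 × 1.024 × 72.44 × 0.5922 = 40.41
D / 40.41 = 429 / 40.41 = 10.62
d = 10.62^(1/0.77) = 10.62^1.2987 = 21.51 m

d ≈ 21.5 m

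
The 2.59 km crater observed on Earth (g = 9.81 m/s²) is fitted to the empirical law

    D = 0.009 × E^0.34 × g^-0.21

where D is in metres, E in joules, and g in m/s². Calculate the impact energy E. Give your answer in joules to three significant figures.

Rearranging: E = [D / (0.009 · g^-0.21)]^(1/0.34).
D = 2590 m.
g^-0.21 = 9.81^-0.21 = 0.6191
D / (0.009 × 0.6191) = 2590 / (5.572 × 10^-3) = 4.648 × 10^5
E = (4.648 × 10^5)^2.9412 = 4.662 × 10^16 J

E ≈ 4.66 × 10^16 J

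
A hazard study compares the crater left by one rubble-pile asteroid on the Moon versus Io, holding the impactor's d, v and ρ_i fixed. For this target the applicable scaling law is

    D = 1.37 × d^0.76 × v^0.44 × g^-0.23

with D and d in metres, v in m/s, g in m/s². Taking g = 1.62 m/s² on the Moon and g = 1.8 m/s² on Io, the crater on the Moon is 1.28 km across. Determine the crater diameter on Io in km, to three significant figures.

D ≈ 1.25 km

All impactor-dependent factors cancel in the ratio, leaving D_Io/D_Moon = (g_Io/g_Moon)^-0.23.
(1.8/1.62)^-0.23 = 1.111^-0.23 = 0.9761
D_Io = 0.9761 × 1.28 km = 1.25 km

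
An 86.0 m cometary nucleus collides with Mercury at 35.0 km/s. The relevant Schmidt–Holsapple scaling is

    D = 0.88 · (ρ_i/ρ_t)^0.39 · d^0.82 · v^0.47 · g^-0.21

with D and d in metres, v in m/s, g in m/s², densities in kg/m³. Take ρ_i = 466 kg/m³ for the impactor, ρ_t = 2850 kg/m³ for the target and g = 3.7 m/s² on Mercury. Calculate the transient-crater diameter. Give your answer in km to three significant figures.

In SI units: v = 35000 m/s.
(ρ_i/ρ_t)^0.39 = (466/2850)^0.39 = 0.4935
d^0.82 = 86^0.82 = 38.57
v^0.47 = 35000^0.47 = 136.7
g^-0.21 = 3.7^-0.21 = 0.7598
D = 0.88 × 0.4935 × 38.57 × 136.7 × 0.7598 = 1740 m
   = 1.740 km

D ≈ 1.74 km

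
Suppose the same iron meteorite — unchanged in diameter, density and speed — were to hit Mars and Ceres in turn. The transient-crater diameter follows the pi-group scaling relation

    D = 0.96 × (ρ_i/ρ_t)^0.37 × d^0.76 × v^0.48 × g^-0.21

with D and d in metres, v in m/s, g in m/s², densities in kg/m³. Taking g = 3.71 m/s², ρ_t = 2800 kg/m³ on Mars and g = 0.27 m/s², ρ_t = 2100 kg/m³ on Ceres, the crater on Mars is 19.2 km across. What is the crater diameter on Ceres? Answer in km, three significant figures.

The impactor-only factors (d, v, ρ_i) cancel in the ratio, leaving D_Ceres/D_Mars = (g_Ceres/g_Mars)^-0.21 · (ρ_t,Mars/ρ_t,Ceres)^0.37.
(0.27/3.71)^-0.21 = 0.07278^-0.21 = 1.734
(2800/2100)^0.37 = 1.333^0.37 = 1.112
Ratio = 1.734 × 1.112 = 1.928
D_Ceres = 1.928 × 19.2 km = 37.0 km

D ≈ 37.0 km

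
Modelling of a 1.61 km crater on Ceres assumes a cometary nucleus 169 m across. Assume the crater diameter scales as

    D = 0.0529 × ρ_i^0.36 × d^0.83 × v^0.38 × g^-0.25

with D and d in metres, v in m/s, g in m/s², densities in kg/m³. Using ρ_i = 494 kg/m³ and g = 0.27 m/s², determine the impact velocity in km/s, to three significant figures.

v ≈ 10.1 km/s

Rearranging for v: v = [D / (0.0529 · 494^0.36 · 169^0.83 · 0.27^-0.25)]^(1/0.38).
D = 1610 m.
494^0.36 = 9.327
169^0.83 = 70.66
0.27^-0.25 = 1.387
Denominator = 0.0529 × 9.327 × 70.66 × 1.387 = 48.36
D / 48.36 = 1610 / 48.36 = 33.29
v = 33.29^(1/0.38) = 33.29^2.6316 = 10142 m/s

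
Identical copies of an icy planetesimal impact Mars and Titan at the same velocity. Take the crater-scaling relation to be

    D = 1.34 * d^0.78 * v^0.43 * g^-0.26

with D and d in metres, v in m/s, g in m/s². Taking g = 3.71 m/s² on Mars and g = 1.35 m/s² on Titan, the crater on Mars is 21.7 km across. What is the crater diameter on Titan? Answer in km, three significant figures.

D ≈ 28.2 km

All impactor-dependent factors cancel in the ratio, leaving D_Titan/D_Mars = (g_Titan/g_Mars)^-0.26.
(1.35/3.71)^-0.26 = 0.3639^-0.26 = 1.301
D_Titan = 1.301 × 21.7 km = 28.2 km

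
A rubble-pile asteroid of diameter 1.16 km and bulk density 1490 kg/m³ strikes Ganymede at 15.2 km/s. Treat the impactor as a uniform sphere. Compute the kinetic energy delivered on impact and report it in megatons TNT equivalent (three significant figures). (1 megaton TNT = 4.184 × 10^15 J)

E ≈ 33600 Mt TNT

d = 1160 m; v = 15200 m/s.
Mass m = (π/6) ρ d³ = (π/6) × 1490 × (1160)³ = 1.218 × 10^12 kg
E = ½ m v² = 0.5 × 1.218 × 10^12 × (15200)² = 1.407 × 10^20 J
   = 1.407 × 10^20 / 4.184×10^15 = 33628 Mt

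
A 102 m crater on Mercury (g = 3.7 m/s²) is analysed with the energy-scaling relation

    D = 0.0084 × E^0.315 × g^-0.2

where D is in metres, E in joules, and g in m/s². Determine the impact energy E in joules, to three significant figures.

E ≈ 2.12 × 10^13 J

Rearranging: E = [D / (0.0084 · g^-0.2)]^(1/0.315).
g^-0.2 = 3.7^-0.2 = 0.7698
D / (0.0084 × 0.7698) = 102 / (6.466 × 10^-3) = 1.577 × 10^4
E = (1.577 × 10^4)^3.1746 = 2.120 × 10^13 J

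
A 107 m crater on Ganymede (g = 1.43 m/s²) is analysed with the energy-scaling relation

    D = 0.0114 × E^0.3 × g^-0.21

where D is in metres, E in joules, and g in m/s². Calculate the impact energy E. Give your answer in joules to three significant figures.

Rearranging: E = [D / (0.0114 · g^-0.21)]^(1/0.3).
g^-0.21 = 1.43^-0.21 = 0.9276
D / (0.0114 × 0.9276) = 107 / (0.01057) = 1.012 × 10^4
E = (1.012 × 10^4)^3.3333 = 2.241 × 10^13 J

E ≈ 2.24 × 10^13 J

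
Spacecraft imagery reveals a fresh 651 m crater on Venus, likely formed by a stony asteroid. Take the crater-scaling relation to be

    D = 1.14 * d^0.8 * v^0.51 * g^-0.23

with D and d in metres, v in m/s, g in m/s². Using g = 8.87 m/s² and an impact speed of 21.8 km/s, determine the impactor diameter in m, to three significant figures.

d ≈ 8.97 m

Rearranging for d: d = [D / (1.14 · 21800^0.51 · 8.87^-0.23)]^(1/0.8).
21800^0.51 = 163.2
8.87^-0.23 = 0.6053
Denominator = 1.14 × 163.2 × 0.6053 = 112.6
D / 112.6 = 651 / 112.6 = 5.782
d = 5.782^(1/0.8) = 5.782^1.25 = 8.966 m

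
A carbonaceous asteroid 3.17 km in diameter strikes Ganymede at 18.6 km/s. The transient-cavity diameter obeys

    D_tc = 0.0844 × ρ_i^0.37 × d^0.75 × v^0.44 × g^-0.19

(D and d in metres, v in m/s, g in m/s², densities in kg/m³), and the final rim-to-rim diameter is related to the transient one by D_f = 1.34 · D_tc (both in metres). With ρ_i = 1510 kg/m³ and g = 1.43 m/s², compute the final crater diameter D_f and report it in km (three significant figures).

D_f ≈ 50.6 km

In SI: d = 3170 m, v = 18600 m/s.
ρ_i^0.37 = 1510^0.37 = 15.00
d^0.75 = 3170^0.75 = 422.5
v^0.44 = 18600^0.44 = 75.61
g^-0.19 = 1.43^-0.19 = 0.9343
D_tc = 0.0844 × 15.00 × 422.5 × 75.61 × 0.9343 = 37790 m
D_f = 1.34 × 37790 = 50639 m
     = 50.64 km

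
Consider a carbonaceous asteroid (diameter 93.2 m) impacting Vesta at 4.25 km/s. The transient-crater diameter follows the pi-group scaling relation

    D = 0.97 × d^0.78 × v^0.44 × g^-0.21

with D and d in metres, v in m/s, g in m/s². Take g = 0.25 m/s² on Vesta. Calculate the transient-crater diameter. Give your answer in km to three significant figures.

In SI units: v = 4250 m/s.
d^0.78 = 93.2^0.78 = 34.37
v^0.44 = 4250^0.44 = 39.49
g^-0.21 = 0.25^-0.21 = 1.338
D = 0.97 × 34.37 × 39.49 × 1.338 = 1762 m
   = 1.762 km

D ≈ 1.76 km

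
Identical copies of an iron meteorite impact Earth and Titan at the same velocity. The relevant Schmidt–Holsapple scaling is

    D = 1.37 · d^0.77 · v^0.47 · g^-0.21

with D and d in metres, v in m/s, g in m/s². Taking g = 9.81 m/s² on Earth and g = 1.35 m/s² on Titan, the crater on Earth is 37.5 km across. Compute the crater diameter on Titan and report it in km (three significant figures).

All impactor-dependent factors cancel in the ratio, leaving D_Titan/D_Earth = (g_Titan/g_Earth)^-0.21.
(1.35/9.81)^-0.21 = 0.1376^-0.21 = 1.517
D_Titan = 1.517 × 37.5 km = 56.9 km

D ≈ 56.9 km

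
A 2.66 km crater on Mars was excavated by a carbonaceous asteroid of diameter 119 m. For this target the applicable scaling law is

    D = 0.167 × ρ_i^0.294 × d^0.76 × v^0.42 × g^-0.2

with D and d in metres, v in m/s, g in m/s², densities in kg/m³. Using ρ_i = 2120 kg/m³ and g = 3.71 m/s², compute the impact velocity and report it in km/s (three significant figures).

Rearranging for v: v = [D / (0.167 · 2120^0.294 · 119^0.76 · 3.71^-0.2)]^(1/0.42).
D = 2660 m.
2120^0.294 = 9.505
119^0.76 = 37.79
3.71^-0.2 = 0.7694
Denominator = 0.167 × 9.505 × 37.79 × 0.7694 = 46.15
D / 46.15 = 2660 / 46.15 = 57.64
v = 57.64^(1/0.42) = 57.64^2.381 = 15570 m/s

v ≈ 15.6 km/s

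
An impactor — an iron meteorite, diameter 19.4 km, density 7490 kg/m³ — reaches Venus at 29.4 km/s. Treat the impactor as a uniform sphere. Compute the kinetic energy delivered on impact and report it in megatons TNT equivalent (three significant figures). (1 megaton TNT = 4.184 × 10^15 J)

d = 19400 m; v = 29400 m/s.
Mass m = (π/6) ρ d³ = (π/6) × 7490 × (19400)³ = 2.863 × 10^16 kg
E = ½ m v² = 0.5 × 2.863 × 10^16 × (29400)² = 1.237 × 10^25 J
   = 1.237 × 10^25 / 4.184×10^15 = 2.957 × 10^9 Mt

E ≈ 2.96 × 10^9 Mt TNT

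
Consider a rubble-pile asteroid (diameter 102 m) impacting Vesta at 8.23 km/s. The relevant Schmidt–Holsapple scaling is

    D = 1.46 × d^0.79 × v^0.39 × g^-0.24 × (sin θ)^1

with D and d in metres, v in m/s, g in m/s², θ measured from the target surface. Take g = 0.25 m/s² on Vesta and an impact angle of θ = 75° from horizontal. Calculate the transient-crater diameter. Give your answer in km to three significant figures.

In SI units: v = 8230 m/s.
d^0.79 = 102^0.79 = 38.62
v^0.39 = 8230^0.39 = 33.65
g^-0.24 = 0.25^-0.24 = 1.395
(sin 75°)^1 = 0.9659^1 = 0.9659
D = 1.46 × 38.62 × 33.65 × 1.395 × 0.9659 = 2557 m
   = 2.557 km

D ≈ 2.56 km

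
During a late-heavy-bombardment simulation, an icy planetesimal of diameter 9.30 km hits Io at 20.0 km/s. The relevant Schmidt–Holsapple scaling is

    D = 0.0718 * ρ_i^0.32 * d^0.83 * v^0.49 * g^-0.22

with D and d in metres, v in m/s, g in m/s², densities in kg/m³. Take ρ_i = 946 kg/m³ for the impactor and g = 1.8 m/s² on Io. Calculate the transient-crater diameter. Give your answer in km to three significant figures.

D ≈ 142 km

In SI units: d = 9300 m, v = 20000 m/s.
ρ_i^0.32 = 946^0.32 = 8.960
d^0.83 = 9300^0.83 = 1967
v^0.49 = 20000^0.49 = 128.1
g^-0.22 = 1.8^-0.22 = 0.8787
D = 0.0718 × 8.960 × 1967 × 128.1 × 0.8787 = 1.424 × 10^5 m
   = 142.4 km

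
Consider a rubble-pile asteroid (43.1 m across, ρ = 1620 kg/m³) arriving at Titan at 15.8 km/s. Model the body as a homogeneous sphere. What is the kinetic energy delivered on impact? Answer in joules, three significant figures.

E ≈ 8.48 × 10^15 J

v = 15800 m/s.
Mass m = (π/6) ρ d³ = (π/6) × 1620 × (43.1)³ = 6.791 × 10^7 kg
E = ½ m v² = 0.5 × 6.791 × 10^7 × (15800)² = 8.477 × 10^15 J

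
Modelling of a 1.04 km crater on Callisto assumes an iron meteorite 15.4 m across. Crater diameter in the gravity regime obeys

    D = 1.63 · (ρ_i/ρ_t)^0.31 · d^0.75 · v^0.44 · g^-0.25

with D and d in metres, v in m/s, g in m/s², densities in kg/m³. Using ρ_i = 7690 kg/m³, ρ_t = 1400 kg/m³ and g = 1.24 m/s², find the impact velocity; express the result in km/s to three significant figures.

v ≈ 7.63 km/s

Rearranging for v: v = [D / (1.63 · (7690/1400)^0.31 · 15.4^0.75 · 1.24^-0.25)]^(1/0.44).
D = 1040 m.
(7690/1400)^0.31 = 1.696
15.4^0.75 = 7.774
1.24^-0.25 = 0.9476
Denominator = 1.63 × 1.696 × 7.774 × 0.9476 = 20.36
D / 20.36 = 1040 / 20.36 = 51.08
v = 51.08^(1/0.44) = 51.08^2.2727 = 7627 m/s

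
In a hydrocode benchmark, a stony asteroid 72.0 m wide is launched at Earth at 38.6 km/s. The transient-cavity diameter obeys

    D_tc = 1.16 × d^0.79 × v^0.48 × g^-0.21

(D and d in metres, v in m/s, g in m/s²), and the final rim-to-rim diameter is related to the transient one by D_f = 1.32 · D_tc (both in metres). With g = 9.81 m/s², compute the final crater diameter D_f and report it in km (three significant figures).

D_f ≈ 4.42 km

v = 38600 m/s.
d^0.79 = 72^0.79 = 29.33
v^0.48 = 38600^0.48 = 159.1
g^-0.21 = 9.81^-0.21 = 0.6191
D_tc = 1.16 × 29.33 × 159.1 × 0.6191 = 3351 m
D_f = 1.32 × 3351 = 4423 m
     = 4.423 km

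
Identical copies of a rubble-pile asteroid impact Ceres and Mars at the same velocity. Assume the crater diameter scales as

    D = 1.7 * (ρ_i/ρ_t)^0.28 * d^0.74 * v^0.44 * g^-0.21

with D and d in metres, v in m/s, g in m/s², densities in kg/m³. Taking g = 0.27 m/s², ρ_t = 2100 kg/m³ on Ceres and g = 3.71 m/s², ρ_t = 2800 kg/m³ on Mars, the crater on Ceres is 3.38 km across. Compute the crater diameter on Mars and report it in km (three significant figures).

D ≈ 1.80 km

The impactor-only factors (d, v, ρ_i) cancel in the ratio, leaving D_Mars/D_Ceres = (g_Mars/g_Ceres)^-0.21 · (ρ_t,Ceres/ρ_t,Mars)^0.28.
(3.71/0.27)^-0.21 = 13.74^-0.21 = 0.5768
(2100/2800)^0.28 = 0.7500^0.28 = 0.9226
Ratio = 0.5768 × 0.9226 = 0.5322
D_Mars = 0.5322 × 3.38 km = 1.80 km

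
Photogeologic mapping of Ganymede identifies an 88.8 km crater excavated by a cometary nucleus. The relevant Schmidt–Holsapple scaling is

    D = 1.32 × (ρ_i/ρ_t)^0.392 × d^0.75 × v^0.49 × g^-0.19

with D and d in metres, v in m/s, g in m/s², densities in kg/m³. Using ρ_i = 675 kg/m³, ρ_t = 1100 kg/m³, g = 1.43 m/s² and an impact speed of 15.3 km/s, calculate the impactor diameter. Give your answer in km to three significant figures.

d ≈ 7.13 km

Rearranging for d: d = [D / (1.32 · (675/1100)^0.392 · 15300^0.49 · 1.43^-0.19)]^(1/0.75).
D = 88800 m.
(675/1100)^0.392 = 0.8258
15300^0.49 = 112.3
1.43^-0.19 = 0.9343
Denominator = 1.32 × 0.8258 × 112.3 × 0.9343 = 114.4
D / 114.4 = 88800 / 114.4 = 776.2
d = 776.2^(1/0.75) = 776.2^1.3333 = 7132 m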